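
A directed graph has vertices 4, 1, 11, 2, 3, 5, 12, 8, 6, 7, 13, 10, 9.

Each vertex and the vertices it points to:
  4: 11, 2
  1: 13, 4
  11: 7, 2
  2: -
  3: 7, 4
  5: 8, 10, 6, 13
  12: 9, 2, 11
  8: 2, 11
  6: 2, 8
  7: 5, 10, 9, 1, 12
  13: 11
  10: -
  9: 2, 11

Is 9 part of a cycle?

Yes

9 is on a cycle iff 9 can reach itself via ≥1 edge.
9 → 11 → 7 → 9 — yes.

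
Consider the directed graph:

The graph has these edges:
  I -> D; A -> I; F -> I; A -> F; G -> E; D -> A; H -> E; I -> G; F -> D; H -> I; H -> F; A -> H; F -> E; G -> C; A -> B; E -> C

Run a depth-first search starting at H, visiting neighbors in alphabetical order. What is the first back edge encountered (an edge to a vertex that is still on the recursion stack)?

A→F

DFS from H (visiting neighbors in alphabetical order); mark gray on enter, black on exit:
H gray
  E gray
    C gray
    C black
  E black
  F gray
    D gray
      A gray
        B gray
        B black
        A→F: F is gray → back edge
First back edge: A → F.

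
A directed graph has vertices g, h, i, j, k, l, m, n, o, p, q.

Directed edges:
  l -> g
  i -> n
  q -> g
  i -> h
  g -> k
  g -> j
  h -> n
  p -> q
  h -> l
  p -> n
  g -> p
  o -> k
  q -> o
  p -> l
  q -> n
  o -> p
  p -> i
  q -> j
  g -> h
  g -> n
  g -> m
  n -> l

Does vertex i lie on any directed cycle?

Yes

i is on a cycle iff i can reach itself via ≥1 edge.
i → h → l → g → p → i — yes.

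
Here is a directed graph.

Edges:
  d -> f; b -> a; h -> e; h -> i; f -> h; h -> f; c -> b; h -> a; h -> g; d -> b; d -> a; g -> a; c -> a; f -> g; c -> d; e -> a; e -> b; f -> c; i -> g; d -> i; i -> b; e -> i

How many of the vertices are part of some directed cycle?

A vertex is on a directed cycle iff it belongs to a strongly connected component of size ≥ 2 (or has a self-loop).
The vertices on cycles are {c, d, f, h} — 4 in total.

4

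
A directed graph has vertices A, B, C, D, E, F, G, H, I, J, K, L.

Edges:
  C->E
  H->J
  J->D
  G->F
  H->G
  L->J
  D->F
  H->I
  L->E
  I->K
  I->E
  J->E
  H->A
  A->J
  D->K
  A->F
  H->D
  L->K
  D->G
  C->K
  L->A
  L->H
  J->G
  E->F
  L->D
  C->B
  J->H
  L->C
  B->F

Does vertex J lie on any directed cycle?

J is on a cycle iff J can reach itself via ≥1 edge.
J → H → J — yes.

Yes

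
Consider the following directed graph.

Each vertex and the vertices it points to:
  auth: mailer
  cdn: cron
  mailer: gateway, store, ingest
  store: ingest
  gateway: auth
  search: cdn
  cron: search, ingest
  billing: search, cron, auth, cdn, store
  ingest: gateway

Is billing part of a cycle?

No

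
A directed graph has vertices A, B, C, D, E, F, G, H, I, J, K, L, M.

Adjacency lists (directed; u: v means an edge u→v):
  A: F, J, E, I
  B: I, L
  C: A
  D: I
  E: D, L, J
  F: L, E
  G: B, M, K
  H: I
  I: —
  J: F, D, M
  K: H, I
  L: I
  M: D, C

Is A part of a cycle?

A is on a cycle iff A can reach itself via ≥1 edge.
A → J → M → C → A — yes.

Yes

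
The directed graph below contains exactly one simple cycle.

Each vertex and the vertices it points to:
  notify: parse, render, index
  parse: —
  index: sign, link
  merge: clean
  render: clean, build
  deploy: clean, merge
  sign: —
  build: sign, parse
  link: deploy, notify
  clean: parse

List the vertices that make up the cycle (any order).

link, index, notify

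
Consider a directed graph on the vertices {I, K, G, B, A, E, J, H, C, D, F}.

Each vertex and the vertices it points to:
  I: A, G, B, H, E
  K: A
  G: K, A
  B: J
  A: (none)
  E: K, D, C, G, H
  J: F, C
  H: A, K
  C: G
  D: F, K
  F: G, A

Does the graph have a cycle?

No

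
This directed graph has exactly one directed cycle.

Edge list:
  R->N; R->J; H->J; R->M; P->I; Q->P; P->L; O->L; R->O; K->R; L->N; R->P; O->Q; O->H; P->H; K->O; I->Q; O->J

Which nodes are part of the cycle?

I, P, Q

DFS with gray/black marking from P:
P gray
  I gray
    Q gray
      Q→P: P is gray → back edge
Back edge closes the cycle P → I → Q → P; its vertices are {I, P, Q}.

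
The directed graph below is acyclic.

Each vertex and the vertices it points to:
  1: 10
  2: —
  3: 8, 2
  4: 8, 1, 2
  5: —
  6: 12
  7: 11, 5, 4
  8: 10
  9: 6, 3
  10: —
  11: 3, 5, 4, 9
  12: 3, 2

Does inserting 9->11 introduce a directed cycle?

Yes

Adding 9→11 creates a cycle iff 11 can already reach 9.
Path from 11: 11 → 9.
So 11 → … → 9 → 11 is a cycle.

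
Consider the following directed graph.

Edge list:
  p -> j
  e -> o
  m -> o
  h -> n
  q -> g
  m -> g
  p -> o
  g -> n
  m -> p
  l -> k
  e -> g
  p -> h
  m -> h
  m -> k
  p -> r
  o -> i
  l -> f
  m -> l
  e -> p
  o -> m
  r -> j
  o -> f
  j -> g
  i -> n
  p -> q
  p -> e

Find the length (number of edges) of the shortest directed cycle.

2

For each vertex v, BFS finds the shortest path from v back to v.
The shortest such closed walk is o → m → o, length 2.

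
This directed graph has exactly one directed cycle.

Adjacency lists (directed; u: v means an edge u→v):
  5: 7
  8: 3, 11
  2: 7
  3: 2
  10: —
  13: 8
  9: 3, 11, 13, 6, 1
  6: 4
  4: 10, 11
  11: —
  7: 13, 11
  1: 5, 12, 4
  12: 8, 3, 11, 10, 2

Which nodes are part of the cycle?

2, 3, 7, 8, 13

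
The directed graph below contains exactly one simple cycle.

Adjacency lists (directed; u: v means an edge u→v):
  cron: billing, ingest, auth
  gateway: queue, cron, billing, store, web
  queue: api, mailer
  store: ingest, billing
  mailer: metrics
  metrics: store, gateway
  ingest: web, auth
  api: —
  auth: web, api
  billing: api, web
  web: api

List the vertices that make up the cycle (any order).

DFS with gray/black marking from mailer:
mailer gray
  metrics gray
    store gray
      ingest gray
        web gray
          api gray
          api black
        web black
        auth gray
          auth→web: web black — skip
          auth→api: api black — skip
        auth black
      ingest black
      billing gray
        billing→api: api black — skip
        billing→web: web black — skip
      billing black
    store black
    gateway gray
      queue gray
        queue→api: api black — skip
        queue→mailer: mailer is gray → back edge
Back edge closes the cycle mailer → metrics → gateway → queue → mailer; its vertices are {queue, mailer, gateway, metrics}.

queue, mailer, gateway, metrics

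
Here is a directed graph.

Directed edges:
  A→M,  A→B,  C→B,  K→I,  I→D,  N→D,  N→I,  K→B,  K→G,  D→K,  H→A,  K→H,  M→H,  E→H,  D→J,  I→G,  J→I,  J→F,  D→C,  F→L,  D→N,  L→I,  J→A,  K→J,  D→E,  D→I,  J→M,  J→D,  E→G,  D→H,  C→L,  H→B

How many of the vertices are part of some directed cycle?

11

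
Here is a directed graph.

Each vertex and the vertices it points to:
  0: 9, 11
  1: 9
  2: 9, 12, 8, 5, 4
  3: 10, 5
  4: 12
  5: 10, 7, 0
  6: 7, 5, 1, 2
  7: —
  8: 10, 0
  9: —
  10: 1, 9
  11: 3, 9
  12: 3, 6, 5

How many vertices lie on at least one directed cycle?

A vertex is on a directed cycle iff it belongs to a strongly connected component of size ≥ 2 (or has a self-loop).
The vertices on cycles are {0, 2, 3, 4, 5, 6, 11, 12} — 8 in total.

8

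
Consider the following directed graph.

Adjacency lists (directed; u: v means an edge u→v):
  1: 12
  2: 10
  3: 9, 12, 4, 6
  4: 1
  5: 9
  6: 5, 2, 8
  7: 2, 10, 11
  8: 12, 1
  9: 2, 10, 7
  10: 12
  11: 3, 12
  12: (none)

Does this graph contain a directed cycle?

DFS with white/gray/black marking, starting from 5:
5 gray
  9 gray
    2 gray
      10 gray
        12 gray
        12 black
      10 black
    2 black
    9→10: 10 black — skip
    7 gray
      7→2: 2 black — skip
      7→10: 10 black — skip
      11 gray
        3 gray
          3→9: 9 is gray → back edge
Back edge found, so a cycle exists: 9 → 7 → 11 → 3 → 9.

Yes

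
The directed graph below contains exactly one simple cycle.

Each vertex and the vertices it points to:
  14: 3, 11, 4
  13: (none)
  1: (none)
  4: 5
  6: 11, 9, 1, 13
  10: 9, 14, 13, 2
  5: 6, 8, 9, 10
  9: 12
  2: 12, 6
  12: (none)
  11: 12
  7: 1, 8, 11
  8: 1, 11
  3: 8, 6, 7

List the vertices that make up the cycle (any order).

DFS with gray/black marking from 5:
5 gray
  6 gray
    11 gray
      12 gray
      12 black
    11 black
    9 gray
      9→12: 12 black — skip
    9 black
    1 gray
    1 black
    13 gray
    13 black
  6 black
  8 gray
    8→1: 1 black — skip
    8→11: 11 black — skip
  8 black
  5→9: 9 black — skip
  10 gray
    10→9: 9 black — skip
    14 gray
      3 gray
        3→8: 8 black — skip
        3→6: 6 black — skip
        7 gray
          7→1: 1 black — skip
          7→8: 8 black — skip
          7→11: 11 black — skip
        7 black
      3 black
      14→11: 11 black — skip
      4 gray
        4→5: 5 is gray → back edge
Back edge closes the cycle 5 → 10 → 14 → 4 → 5; its vertices are {4, 5, 10, 14}.

4, 5, 10, 14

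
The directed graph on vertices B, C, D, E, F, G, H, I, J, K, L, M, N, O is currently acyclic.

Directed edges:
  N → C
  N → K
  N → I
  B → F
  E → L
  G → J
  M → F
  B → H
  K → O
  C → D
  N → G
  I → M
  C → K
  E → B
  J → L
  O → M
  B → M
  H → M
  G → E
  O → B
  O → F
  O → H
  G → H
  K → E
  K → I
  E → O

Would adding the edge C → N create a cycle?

Yes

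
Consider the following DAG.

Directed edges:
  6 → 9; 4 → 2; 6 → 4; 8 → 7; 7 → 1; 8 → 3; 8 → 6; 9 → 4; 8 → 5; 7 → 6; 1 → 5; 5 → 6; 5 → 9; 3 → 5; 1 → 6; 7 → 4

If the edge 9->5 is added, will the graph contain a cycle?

Yes

Adding 9→5 creates a cycle iff 5 can already reach 9.
Path from 5: 5 → 9.
So 5 → … → 9 → 5 is a cycle.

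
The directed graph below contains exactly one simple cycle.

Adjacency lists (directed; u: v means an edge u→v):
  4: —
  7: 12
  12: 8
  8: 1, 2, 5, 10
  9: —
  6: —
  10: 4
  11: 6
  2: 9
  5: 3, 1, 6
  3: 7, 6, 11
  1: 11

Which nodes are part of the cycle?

3, 5, 7, 8, 12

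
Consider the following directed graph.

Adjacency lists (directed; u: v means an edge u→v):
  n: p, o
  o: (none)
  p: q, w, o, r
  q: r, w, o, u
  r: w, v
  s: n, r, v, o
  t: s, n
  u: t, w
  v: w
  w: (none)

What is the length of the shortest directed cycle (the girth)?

5

For each vertex v, BFS finds the shortest path from v back to v.
The shortest such closed walk is t → n → p → q → u → t, length 5.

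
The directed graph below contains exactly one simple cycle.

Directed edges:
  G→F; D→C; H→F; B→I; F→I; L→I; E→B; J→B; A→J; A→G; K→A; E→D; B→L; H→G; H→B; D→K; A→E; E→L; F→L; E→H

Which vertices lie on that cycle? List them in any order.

A, D, E, K

DFS with gray/black marking from D:
D gray
  C gray
  C black
  K gray
    A gray
      E gray
        L gray
          I gray
          I black
        L black
        E→D: D is gray → back edge
Back edge closes the cycle D → K → A → E → D; its vertices are {A, D, E, K}.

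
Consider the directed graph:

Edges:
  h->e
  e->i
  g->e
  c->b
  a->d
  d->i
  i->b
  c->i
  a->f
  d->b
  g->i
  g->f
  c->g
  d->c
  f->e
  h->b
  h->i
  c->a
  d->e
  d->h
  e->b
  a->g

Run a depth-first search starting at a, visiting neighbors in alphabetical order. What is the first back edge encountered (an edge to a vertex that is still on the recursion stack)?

DFS from a (visiting neighbors in alphabetical order); mark gray on enter, black on exit:
a gray
  d gray
    b gray
    b black
    c gray
      c→a: a is gray → back edge
First back edge: c → a.

c->a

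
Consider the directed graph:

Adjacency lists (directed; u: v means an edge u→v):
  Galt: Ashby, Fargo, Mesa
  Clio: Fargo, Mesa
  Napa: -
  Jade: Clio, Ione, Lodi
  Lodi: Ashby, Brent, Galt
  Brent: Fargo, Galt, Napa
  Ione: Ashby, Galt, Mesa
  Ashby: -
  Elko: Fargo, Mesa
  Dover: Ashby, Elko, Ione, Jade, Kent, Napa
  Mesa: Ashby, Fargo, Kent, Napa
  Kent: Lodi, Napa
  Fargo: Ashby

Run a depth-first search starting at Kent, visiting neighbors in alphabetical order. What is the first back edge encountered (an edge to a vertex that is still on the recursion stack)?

DFS from Kent (visiting neighbors in alphabetical order); mark gray on enter, black on exit:
Kent gray
  Lodi gray
    Ashby gray
    Ashby black
    Brent gray
      Fargo gray
        Fargo→Ashby: Ashby black — skip
      Fargo black
      Galt gray
        Galt→Ashby: Ashby black — skip
        Galt→Fargo: Fargo black — skip
        Mesa gray
          Mesa→Ashby: Ashby black — skip
          Mesa→Fargo: Fargo black — skip
          Mesa→Kent: Kent is gray → back edge
First back edge: Mesa → Kent.

Mesa→Kent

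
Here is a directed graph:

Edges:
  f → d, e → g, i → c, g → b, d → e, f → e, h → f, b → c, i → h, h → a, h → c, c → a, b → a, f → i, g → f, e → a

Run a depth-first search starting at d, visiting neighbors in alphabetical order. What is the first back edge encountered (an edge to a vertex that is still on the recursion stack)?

f→d

DFS from d (visiting neighbors in alphabetical order); mark gray on enter, black on exit:
d gray
  e gray
    a gray
    a black
    g gray
      b gray
        b→a: a black — skip
        c gray
          c→a: a black — skip
        c black
      b black
      f gray
        f→d: d is gray → back edge
First back edge: f → d.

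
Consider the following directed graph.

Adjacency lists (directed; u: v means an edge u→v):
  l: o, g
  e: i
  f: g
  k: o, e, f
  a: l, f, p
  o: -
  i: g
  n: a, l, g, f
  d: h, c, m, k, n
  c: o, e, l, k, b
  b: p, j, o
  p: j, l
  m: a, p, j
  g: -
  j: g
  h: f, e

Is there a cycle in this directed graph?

No

DFS with white/gray/black marking, starting from c:
c gray
  o gray
  o black
  e gray
    i gray
      g gray
      g black
    i black
  e black
  l gray
    l→o: o black — skip
    l→g: g black — skip
  l black
  k gray
    k→o: o black — skip
    k→e: e black — skip
    f gray
      f→g: g black — skip
    f black
  k black
  b gray
    p gray
      j gray
        j→g: g black — skip
      j black
      p→l: l black — skip
    p black
    b→j: j black — skip
    b→o: o black — skip
  b black
c black
a gray
  a→l: l black — skip
  a→f: f black — skip
  a→p: p black — skip
a black
n gray
  n→a: a black — skip
  n→l: l black — skip
  n→g: g black — skip
  n→f: f black — skip
n black
d gray
  h gray
    h→f: f black — skip
    h→e: e black — skip
  h black
  d→c: c black — skip
  m gray
    m→a: a black — skip
    m→p: p black — skip
    m→j: j black — skip
  m black
  d→k: k black — skip
  d→n: n black — skip
d black
Every edge goes to a white or black vertex — no back edge, so the graph is acyclic.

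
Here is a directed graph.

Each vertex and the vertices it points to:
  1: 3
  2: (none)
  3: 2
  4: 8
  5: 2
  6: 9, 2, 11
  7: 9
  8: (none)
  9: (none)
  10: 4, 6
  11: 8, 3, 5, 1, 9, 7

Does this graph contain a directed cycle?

DFS with white/gray/black marking, starting from 9:
9 gray
9 black
1 gray
  3 gray
    2 gray
    2 black
  3 black
1 black
4 gray
  8 gray
  8 black
4 black
5 gray
  5→2: 2 black — skip
5 black
6 gray
  6→9: 9 black — skip
  6→2: 2 black — skip
  11 gray
    11→8: 8 black — skip
    11→3: 3 black — skip
    11→5: 5 black — skip
    11→1: 1 black — skip
    11→9: 9 black — skip
    7 gray
      7→9: 9 black — skip
    7 black
  11 black
6 black
10 gray
  10→4: 4 black — skip
  10→6: 6 black — skip
10 black
Every edge goes to a white or black vertex — no back edge, so the graph is acyclic.

No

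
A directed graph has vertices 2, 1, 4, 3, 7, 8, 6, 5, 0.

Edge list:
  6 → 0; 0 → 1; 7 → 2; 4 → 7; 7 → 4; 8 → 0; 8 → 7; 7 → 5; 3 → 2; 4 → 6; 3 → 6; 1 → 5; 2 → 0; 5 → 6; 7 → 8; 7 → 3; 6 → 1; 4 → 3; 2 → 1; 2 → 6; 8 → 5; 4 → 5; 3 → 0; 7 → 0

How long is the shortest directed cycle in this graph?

2

For each vertex v, BFS finds the shortest path from v back to v.
The shortest such closed walk is 8 → 7 → 8, length 2.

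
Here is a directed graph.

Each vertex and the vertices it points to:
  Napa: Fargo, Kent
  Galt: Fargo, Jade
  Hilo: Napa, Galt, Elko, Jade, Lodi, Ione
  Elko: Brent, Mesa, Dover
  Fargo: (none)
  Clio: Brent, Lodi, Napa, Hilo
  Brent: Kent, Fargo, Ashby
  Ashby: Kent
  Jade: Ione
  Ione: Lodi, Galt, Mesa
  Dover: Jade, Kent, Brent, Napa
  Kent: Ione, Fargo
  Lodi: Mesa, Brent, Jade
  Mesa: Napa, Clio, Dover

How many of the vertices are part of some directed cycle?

A vertex is on a directed cycle iff it belongs to a strongly connected component of size ≥ 2 (or has a self-loop).
The vertices on cycles are {Clio, Elko, Galt, Hilo, Ione, Jade, Kent, Lodi, Mesa, Napa, Ashby, Brent, Dover} — 13 in total.

13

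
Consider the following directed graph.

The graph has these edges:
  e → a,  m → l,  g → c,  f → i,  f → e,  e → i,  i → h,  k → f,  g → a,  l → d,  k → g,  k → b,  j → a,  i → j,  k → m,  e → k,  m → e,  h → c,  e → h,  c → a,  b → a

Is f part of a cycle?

Yes

f is on a cycle iff f can reach itself via ≥1 edge.
f → e → k → f — yes.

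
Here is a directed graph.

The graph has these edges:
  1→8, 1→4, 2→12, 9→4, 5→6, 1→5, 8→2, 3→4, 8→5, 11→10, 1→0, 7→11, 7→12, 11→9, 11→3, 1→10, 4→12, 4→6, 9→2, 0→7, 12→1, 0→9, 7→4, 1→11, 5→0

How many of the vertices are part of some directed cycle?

A vertex is on a directed cycle iff it belongs to a strongly connected component of size ≥ 2 (or has a self-loop).
The vertices on cycles are {0, 1, 2, 3, 4, 5, 7, 8, 9, 11, 12} — 11 in total.

11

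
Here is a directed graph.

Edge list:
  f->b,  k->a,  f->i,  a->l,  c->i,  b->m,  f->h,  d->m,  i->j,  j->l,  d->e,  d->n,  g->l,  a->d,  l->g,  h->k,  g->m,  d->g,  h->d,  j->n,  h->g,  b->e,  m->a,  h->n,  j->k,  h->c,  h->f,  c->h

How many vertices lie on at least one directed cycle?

8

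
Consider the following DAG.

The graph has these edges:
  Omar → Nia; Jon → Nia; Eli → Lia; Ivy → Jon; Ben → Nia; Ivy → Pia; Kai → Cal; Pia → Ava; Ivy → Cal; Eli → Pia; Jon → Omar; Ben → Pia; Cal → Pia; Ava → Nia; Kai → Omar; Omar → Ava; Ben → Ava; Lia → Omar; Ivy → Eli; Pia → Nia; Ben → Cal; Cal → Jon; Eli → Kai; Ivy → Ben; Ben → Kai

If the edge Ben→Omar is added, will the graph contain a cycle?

No

Adding Ben→Omar creates a cycle iff Omar can already reach Ben.
Explore from Omar: no path reaches Ben. The graph stays acyclic.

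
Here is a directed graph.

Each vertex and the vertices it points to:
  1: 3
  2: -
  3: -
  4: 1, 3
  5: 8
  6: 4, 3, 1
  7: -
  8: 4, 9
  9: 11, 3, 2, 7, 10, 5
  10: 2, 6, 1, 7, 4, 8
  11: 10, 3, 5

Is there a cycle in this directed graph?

DFS with white/gray/black marking, starting from 8:
8 gray
  4 gray
    1 gray
      3 gray
      3 black
    1 black
    4→3: 3 black — skip
  4 black
  9 gray
    11 gray
      10 gray
        2 gray
        2 black
        6 gray
          6→4: 4 black — skip
          6→3: 3 black — skip
          6→1: 1 black — skip
        6 black
        10→1: 1 black — skip
        7 gray
        7 black
        10→4: 4 black — skip
        10→8: 8 is gray → back edge
Back edge found, so a cycle exists: 8 → 9 → 11 → 10 → 8.

Yes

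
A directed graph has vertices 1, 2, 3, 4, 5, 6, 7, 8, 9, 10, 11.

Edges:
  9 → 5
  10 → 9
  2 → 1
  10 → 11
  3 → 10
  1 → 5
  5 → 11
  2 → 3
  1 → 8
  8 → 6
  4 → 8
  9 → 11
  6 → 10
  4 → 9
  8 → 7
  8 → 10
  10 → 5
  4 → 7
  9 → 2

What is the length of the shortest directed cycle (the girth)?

4

For each vertex v, BFS finds the shortest path from v back to v.
The shortest such closed walk is 9 → 2 → 3 → 10 → 9, length 4.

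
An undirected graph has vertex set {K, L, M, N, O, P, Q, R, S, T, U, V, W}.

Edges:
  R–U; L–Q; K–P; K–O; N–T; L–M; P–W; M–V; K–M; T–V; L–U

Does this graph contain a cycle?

No

DFS, tracking each vertex's parent; an edge to a visited non-parent vertex closes a cycle.
Start from P:
visit P (parent –)
  visit K (parent P)
    K–P: parent, skip
    visit M (parent K)
      visit V (parent M)
        V–M: parent, skip
        visit T (parent V)
          visit N (parent T)
            N–T: parent, skip
          T–V: parent, skip
      M–K: parent, skip
      visit L (parent M)
        visit U (parent L)
          U–L: parent, skip
          visit R (parent U)
            R–U: parent, skip
        visit Q (parent L)
          Q–L: parent, skip
        L–M: parent, skip
    visit O (parent K)
      O–K: parent, skip
  visit W (parent P)
    W–P: parent, skip
visit S (parent –)
No non-parent visited neighbor found — the graph is a forest.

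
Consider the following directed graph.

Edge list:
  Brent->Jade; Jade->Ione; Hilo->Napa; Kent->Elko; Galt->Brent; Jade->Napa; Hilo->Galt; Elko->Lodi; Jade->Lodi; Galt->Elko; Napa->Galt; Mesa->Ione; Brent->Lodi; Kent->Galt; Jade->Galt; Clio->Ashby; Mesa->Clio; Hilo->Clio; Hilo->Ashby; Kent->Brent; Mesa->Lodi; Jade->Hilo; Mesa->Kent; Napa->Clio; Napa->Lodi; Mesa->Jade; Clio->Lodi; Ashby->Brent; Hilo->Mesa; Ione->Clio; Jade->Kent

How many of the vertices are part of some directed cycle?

A vertex is on a directed cycle iff it belongs to a strongly connected component of size ≥ 2 (or has a self-loop).
The vertices on cycles are {Clio, Galt, Hilo, Ione, Jade, Kent, Mesa, Napa, Ashby, Brent} — 10 in total.

10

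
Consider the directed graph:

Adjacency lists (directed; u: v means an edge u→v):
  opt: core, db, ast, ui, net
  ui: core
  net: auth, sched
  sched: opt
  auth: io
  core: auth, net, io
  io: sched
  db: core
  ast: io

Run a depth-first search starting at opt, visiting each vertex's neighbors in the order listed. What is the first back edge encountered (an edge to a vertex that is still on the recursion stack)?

sched→opt

DFS from opt (visiting each vertex's neighbors in the order listed); mark gray on enter, black on exit:
opt gray
  core gray
    auth gray
      io gray
        sched gray
          sched→opt: opt is gray → back edge
First back edge: sched → opt.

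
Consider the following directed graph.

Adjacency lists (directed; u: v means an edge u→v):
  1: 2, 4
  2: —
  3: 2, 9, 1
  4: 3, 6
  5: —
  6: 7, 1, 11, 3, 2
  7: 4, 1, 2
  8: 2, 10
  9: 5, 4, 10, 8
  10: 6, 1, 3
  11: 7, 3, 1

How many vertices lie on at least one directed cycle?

A vertex is on a directed cycle iff it belongs to a strongly connected component of size ≥ 2 (or has a self-loop).
The vertices on cycles are {1, 3, 4, 6, 7, 8, 9, 10, 11} — 9 in total.

9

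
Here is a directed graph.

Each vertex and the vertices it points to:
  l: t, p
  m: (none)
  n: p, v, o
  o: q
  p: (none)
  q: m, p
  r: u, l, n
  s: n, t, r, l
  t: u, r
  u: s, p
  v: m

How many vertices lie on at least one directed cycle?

5

A vertex is on a directed cycle iff it belongs to a strongly connected component of size ≥ 2 (or has a self-loop).
The vertices on cycles are {l, r, s, t, u} — 5 in total.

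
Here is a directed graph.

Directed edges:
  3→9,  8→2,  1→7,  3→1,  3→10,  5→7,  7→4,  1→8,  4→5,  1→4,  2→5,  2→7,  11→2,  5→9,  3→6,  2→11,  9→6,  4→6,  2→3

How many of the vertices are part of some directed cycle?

A vertex is on a directed cycle iff it belongs to a strongly connected component of size ≥ 2 (or has a self-loop).
The vertices on cycles are {1, 2, 3, 4, 5, 7, 8, 11} — 8 in total.

8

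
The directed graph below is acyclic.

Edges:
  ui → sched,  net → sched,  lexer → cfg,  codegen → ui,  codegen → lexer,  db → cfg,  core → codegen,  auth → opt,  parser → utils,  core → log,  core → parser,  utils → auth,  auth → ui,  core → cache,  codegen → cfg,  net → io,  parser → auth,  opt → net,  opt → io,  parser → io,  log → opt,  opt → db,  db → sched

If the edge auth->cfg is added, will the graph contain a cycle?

Adding auth→cfg creates a cycle iff cfg can already reach auth.
Explore from cfg: no path reaches auth. The graph stays acyclic.

No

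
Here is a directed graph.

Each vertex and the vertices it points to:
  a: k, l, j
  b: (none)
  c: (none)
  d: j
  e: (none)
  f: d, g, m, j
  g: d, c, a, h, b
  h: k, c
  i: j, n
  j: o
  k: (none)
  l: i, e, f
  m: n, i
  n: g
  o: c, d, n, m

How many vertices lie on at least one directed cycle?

10

A vertex is on a directed cycle iff it belongs to a strongly connected component of size ≥ 2 (or has a self-loop).
The vertices on cycles are {a, d, f, g, i, j, l, m, n, o} — 10 in total.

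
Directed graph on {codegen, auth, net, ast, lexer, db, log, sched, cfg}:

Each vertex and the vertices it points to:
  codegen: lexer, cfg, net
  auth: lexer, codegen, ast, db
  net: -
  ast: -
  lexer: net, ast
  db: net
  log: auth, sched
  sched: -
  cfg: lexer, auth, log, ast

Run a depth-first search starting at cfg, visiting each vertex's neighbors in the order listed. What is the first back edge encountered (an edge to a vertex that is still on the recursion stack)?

DFS from cfg (visiting each vertex's neighbors in the order listed); mark gray on enter, black on exit:
cfg gray
  lexer gray
    net gray
    net black
    ast gray
    ast black
  lexer black
  auth gray
    auth→lexer: lexer black — skip
    codegen gray
      codegen→lexer: lexer black — skip
      codegen→cfg: cfg is gray → back edge
First back edge: codegen → cfg.

codegen→cfg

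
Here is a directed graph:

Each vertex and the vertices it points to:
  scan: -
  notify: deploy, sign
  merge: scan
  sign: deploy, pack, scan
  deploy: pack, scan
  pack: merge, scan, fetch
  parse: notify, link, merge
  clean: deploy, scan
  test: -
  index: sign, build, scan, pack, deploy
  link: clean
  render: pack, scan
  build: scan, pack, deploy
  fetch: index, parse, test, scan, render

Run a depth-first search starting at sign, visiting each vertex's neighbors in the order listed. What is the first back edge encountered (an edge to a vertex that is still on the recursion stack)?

index→sign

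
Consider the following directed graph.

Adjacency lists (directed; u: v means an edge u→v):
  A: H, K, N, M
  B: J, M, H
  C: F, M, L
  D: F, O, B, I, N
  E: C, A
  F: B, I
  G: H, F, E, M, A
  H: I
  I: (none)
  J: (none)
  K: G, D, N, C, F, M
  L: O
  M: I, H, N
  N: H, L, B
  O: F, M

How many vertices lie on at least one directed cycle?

10

A vertex is on a directed cycle iff it belongs to a strongly connected component of size ≥ 2 (or has a self-loop).
The vertices on cycles are {A, B, E, F, G, K, L, M, N, O} — 10 in total.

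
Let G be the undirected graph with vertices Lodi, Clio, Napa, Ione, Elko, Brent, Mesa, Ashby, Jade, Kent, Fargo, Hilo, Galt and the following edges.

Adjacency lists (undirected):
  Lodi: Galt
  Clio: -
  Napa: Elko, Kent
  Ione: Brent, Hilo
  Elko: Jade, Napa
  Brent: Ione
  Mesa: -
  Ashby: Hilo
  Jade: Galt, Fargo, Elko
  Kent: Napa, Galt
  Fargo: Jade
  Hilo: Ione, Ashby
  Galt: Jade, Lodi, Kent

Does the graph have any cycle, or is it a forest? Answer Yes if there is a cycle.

Yes

DFS, tracking each vertex's parent; an edge to a visited non-parent vertex closes a cycle.
Start from Clio:
visit Clio (parent –)
visit Lodi (parent –)
  visit Galt (parent Lodi)
    visit Jade (parent Galt)
      Jade–Galt: parent, skip
      visit Fargo (parent Jade)
        Fargo–Jade: parent, skip
      visit Elko (parent Jade)
        Elko–Jade: parent, skip
        visit Napa (parent Elko)
          Napa–Elko: parent, skip
          visit Kent (parent Napa)
            Kent–Napa: parent, skip
            Kent–Galt: Galt visited and ≠ parent → cycle
Cycle: Galt – Jade – Elko – Napa – Kent – Galt.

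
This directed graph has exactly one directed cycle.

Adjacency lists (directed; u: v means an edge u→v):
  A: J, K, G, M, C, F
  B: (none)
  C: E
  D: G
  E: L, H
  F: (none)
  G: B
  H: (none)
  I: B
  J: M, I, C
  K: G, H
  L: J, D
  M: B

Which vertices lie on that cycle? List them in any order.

DFS with gray/black marking from J:
J gray
  M gray
    B gray
    B black
  M black
  I gray
    I→B: B black — skip
  I black
  C gray
    E gray
      L gray
        L→J: J is gray → back edge
Back edge closes the cycle J → C → E → L → J; its vertices are {C, E, J, L}.

C, E, J, L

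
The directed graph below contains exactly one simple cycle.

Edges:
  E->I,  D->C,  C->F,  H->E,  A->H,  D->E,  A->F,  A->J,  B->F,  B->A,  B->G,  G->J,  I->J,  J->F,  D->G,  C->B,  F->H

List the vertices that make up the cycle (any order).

E, F, H, I, J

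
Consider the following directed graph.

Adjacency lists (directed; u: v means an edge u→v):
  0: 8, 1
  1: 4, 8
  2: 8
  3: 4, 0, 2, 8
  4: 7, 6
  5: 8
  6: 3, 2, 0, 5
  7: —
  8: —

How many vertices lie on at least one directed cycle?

A vertex is on a directed cycle iff it belongs to a strongly connected component of size ≥ 2 (or has a self-loop).
The vertices on cycles are {0, 1, 3, 4, 6} — 5 in total.

5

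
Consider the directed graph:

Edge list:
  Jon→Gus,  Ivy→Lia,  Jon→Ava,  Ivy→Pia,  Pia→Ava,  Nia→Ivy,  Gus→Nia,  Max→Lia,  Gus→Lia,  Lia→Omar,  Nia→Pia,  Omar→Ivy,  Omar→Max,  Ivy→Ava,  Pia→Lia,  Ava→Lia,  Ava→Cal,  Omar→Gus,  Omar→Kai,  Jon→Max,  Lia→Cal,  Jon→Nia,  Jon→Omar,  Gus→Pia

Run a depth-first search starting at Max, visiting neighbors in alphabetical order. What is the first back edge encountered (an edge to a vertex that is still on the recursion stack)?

DFS from Max (visiting neighbors in alphabetical order); mark gray on enter, black on exit:
Max gray
  Lia gray
    Cal gray
    Cal black
    Omar gray
      Gus gray
        Gus→Lia: Lia is gray → back edge
First back edge: Gus → Lia.

Gus->Lia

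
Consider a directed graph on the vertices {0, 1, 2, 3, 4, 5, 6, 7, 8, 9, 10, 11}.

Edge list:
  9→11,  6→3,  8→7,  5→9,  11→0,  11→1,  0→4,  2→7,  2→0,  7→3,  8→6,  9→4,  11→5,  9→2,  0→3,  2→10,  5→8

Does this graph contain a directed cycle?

Yes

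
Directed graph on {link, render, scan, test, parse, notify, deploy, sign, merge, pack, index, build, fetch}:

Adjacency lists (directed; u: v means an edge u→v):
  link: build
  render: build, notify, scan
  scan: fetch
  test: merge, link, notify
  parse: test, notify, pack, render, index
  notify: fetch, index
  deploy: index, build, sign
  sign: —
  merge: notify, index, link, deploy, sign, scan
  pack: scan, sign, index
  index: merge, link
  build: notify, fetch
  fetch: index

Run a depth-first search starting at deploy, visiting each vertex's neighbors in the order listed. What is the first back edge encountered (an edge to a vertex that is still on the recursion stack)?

fetch->index

DFS from deploy (visiting each vertex's neighbors in the order listed); mark gray on enter, black on exit:
deploy gray
  index gray
    merge gray
      notify gray
        fetch gray
          fetch→index: index is gray → back edge
First back edge: fetch → index.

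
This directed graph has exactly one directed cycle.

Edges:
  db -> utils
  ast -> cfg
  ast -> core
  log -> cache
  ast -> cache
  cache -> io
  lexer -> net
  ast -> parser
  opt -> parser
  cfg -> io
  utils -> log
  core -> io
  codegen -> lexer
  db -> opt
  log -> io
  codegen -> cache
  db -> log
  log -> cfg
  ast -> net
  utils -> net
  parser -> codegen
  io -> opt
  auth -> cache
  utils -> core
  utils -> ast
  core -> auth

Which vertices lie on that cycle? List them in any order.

io, opt, cache, parser, codegen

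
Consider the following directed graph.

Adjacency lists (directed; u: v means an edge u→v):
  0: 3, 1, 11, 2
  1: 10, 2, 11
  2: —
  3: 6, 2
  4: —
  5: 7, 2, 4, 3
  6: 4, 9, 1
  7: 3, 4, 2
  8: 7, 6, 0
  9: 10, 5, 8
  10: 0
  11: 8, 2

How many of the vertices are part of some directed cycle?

A vertex is on a directed cycle iff it belongs to a strongly connected component of size ≥ 2 (or has a self-loop).
The vertices on cycles are {0, 1, 3, 5, 6, 7, 8, 9, 10, 11} — 10 in total.

10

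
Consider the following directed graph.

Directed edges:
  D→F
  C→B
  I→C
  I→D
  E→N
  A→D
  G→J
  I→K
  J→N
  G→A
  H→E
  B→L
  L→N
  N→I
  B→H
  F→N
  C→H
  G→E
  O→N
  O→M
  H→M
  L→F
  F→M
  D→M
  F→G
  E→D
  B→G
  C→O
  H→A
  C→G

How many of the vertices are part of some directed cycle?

A vertex is on a directed cycle iff it belongs to a strongly connected component of size ≥ 2 (or has a self-loop).
The vertices on cycles are {A, B, C, D, E, F, G, H, I, J, L, N, O} — 13 in total.

13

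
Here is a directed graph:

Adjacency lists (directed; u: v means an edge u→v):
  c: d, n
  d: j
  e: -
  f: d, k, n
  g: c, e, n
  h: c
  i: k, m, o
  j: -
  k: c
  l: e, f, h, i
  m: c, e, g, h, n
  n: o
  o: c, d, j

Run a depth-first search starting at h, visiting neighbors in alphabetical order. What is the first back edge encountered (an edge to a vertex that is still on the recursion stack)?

o→c

DFS from h (visiting neighbors in alphabetical order); mark gray on enter, black on exit:
h gray
  c gray
    d gray
      j gray
      j black
    d black
    n gray
      o gray
        o→c: c is gray → back edge
First back edge: o → c.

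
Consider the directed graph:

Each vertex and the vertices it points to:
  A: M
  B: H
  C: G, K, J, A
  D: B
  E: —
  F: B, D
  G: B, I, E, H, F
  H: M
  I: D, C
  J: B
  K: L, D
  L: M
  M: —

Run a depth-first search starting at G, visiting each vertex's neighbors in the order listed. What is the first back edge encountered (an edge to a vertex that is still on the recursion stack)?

DFS from G (visiting each vertex's neighbors in the order listed); mark gray on enter, black on exit:
G gray
  B gray
    H gray
      M gray
      M black
    H black
  B black
  I gray
    D gray
      D→B: B black — skip
    D black
    C gray
      C→G: G is gray → back edge
First back edge: C → G.

C→G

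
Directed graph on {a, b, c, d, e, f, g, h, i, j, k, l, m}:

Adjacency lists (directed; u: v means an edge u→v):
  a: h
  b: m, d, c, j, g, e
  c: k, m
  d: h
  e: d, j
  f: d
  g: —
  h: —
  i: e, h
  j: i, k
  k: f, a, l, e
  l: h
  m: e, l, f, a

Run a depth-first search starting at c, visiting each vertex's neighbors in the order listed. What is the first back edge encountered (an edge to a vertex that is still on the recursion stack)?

i->e

DFS from c (visiting each vertex's neighbors in the order listed); mark gray on enter, black on exit:
c gray
  k gray
    f gray
      d gray
        h gray
        h black
      d black
    f black
    a gray
      a→h: h black — skip
    a black
    l gray
      l→h: h black — skip
    l black
    e gray
      e→d: d black — skip
      j gray
        i gray
          i→e: e is gray → back edge
First back edge: i → e.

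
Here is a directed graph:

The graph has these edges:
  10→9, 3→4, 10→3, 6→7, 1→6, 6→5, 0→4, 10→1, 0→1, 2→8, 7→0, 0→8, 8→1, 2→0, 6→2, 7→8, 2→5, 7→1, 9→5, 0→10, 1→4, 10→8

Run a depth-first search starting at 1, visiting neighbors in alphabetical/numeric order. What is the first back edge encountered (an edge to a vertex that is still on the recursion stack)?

0→1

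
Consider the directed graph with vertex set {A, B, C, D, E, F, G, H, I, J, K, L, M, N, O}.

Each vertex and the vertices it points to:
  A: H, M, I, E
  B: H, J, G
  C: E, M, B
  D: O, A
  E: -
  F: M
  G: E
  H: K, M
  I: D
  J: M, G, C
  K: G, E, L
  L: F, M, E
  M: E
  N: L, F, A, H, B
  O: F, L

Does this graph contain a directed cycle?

DFS with white/gray/black marking, starting from N:
N gray
  L gray
    F gray
      M gray
        E gray
        E black
      M black
    F black
    L→M: M black — skip
    L→E: E black — skip
  L black
  N→F: F black — skip
  A gray
    H gray
      K gray
        G gray
          G→E: E black — skip
        G black
        K→E: E black — skip
        K→L: L black — skip
      K black
      H→M: M black — skip
    H black
    A→M: M black — skip
    I gray
      D gray
        O gray
          O→F: F black — skip
          O→L: L black — skip
        O black
        D→A: A is gray → back edge
Back edge found, so a cycle exists: A → I → D → A.

Yes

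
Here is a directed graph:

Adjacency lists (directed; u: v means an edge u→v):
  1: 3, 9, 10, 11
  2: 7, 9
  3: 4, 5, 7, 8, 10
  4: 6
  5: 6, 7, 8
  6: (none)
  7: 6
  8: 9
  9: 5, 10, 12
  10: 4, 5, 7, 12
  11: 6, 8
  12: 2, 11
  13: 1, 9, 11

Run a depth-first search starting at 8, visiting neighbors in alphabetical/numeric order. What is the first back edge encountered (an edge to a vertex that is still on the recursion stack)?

DFS from 8 (visiting neighbors in alphabetical/numeric order); mark gray on enter, black on exit:
8 gray
  9 gray
    5 gray
      6 gray
      6 black
      7 gray
        7→6: 6 black — skip
      7 black
      5→8: 8 is gray → back edge
First back edge: 5 → 8.

5→8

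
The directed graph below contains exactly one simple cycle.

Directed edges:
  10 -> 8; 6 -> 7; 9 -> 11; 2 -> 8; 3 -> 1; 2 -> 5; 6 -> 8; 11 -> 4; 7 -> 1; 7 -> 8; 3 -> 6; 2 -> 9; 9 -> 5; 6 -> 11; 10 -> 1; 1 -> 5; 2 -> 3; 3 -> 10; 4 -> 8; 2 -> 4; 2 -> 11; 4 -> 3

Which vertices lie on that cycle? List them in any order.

DFS with gray/black marking from 3:
3 gray
  1 gray
    5 gray
    5 black
  1 black
  6 gray
    8 gray
    8 black
    7 gray
      7→8: 8 black — skip
      7→1: 1 black — skip
    7 black
    11 gray
      4 gray
        4→8: 8 black — skip
        4→3: 3 is gray → back edge
Back edge closes the cycle 3 → 6 → 11 → 4 → 3; its vertices are {3, 4, 6, 11}.

3, 4, 6, 11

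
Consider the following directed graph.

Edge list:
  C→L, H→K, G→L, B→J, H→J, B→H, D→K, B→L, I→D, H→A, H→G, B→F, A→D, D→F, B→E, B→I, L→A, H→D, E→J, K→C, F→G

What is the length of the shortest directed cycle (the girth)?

5

For each vertex v, BFS finds the shortest path from v back to v.
The shortest such closed walk is K → C → L → A → D → K, length 5.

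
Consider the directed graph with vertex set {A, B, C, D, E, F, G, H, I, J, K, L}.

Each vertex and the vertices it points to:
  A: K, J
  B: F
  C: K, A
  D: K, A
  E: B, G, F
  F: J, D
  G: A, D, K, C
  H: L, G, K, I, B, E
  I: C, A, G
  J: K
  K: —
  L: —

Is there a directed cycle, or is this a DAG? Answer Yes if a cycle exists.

No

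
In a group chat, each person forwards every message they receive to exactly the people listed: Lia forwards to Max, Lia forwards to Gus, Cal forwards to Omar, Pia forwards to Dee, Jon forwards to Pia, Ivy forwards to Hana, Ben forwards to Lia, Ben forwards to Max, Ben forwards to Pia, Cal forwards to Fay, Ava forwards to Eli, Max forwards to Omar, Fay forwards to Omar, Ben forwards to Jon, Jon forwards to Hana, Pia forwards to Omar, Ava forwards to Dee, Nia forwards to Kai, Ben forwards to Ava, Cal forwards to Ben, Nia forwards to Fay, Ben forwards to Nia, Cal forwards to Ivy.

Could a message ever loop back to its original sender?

No

DFS with white/gray/black marking, starting from Pia:
Pia gray
  Omar gray
  Omar black
  Dee gray
  Dee black
Pia black
Jon gray
  Jon→Pia: Pia black — skip
  Hana gray
  Hana black
Jon black
Cal gray
  Ivy gray
    Ivy→Hana: Hana black — skip
  Ivy black
  Cal→Omar: Omar black — skip
  Ben gray
    Lia gray
      Gus gray
      Gus black
      Max gray
        Max→Omar: Omar black — skip
      Max black
    Lia black
    Nia gray
      Kai gray
      Kai black
      Fay gray
        Fay→Omar: Omar black — skip
      Fay black
    Nia black
    Ben→Max: Max black — skip
    Ava gray
      Eli gray
      Eli black
      Ava→Dee: Dee black — skip
    Ava black
    Ben→Jon: Jon black — skip
    Ben→Pia: Pia black — skip
  Ben black
  Cal→Fay: Fay black — skip
Cal black
Every edge goes to a white or black vertex — no back edge, so the graph is acyclic.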